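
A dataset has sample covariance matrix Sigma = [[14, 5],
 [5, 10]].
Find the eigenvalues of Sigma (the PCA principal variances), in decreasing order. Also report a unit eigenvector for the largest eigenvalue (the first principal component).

Step 1 — characteristic polynomial of 2×2 Sigma:
  det(Sigma - λI) = λ² - trace · λ + det = 0.
  trace = 14 + 10 = 24, det = 14·10 - (5)² = 115.
Step 2 — discriminant:
  Δ = trace² - 4·det = 576 - 460 = 116.
Step 3 — eigenvalues:
  λ = (trace ± √Δ)/2 = (24 ± 10.7703)/2,
  λ_1 = 17.3852,  λ_2 = 6.6148.

Step 4 — unit eigenvector for λ_1: solve (Sigma - λ_1 I)v = 0. First row:
  (14 - 17.3852)·v_x + (5)·v_y = 0, i.e. (-3.3852)·v_x + (5)·v_y = 0,
  so v ∝ (b, λ_1 - a) = (5, 3.3852) = u.
  ||u|| = √((5)² + (3.3852)²) = √(36.4593) ≈ 6.0382,
  v_1 = u/||u|| ≈ (0.8281, 0.5606) (||v_1|| = 1).

λ_1 = 17.3852,  λ_2 = 6.6148;  v_1 ≈ (0.8281, 0.5606)


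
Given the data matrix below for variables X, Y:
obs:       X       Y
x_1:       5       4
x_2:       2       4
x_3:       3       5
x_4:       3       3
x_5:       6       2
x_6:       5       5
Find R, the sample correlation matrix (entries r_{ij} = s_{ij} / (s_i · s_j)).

Step 1 — column means:
  mean(X) = (5 + 2 + 3 + 3 + 6 + 5) / 6 = 24/6 = 4
  mean(Y) = (4 + 4 + 5 + 3 + 2 + 5) / 6 = 23/6 = 3.8333

Step 2 — sample variances and covariances s[i,j] = (1/(n-1)) · Σ_k (x_{k,i} - mean_i) · (x_{k,j} - mean_j), with n-1 = 5:
  s[X,X] = ((1)·(1) + (-2)·(-2) + (-1)·(-1) + (-1)·(-1) + (2)·(2) + (1)·(1)) / 5 = 12/5 = 2.4
  s[X,Y] = ((1)·(0.1667) + (-2)·(0.1667) + (-1)·(1.1667) + (-1)·(-0.8333) + (2)·(-1.8333) + (1)·(1.1667)) / 5 = -3/5 = -0.6
  s[Y,Y] = ((0.1667)·(0.1667) + (0.1667)·(0.1667) + (1.1667)·(1.1667) + (-0.8333)·(-0.8333) + (-1.8333)·(-1.8333) + (1.1667)·(1.1667)) / 5 = 6.8333/5 = 1.3667
  Sample standard deviations s_i = √(s[i,i]):
  s(X) = √(2.4) = 1.5492
  s(Y) = √(1.3667) = 1.169

Step 3 — r_{ij} = s_{ij} / (s_i · s_j):
  r[X,X] = 1 (diagonal).
  r[X,Y] = -0.6 / (1.5492 · 1.169) = -0.6 / 1.8111 = -0.3313
  r[Y,Y] = 1 (diagonal).

R is symmetric with unit diagonal. Assembling:

R = [[1, -0.3313],
 [-0.3313, 1]]


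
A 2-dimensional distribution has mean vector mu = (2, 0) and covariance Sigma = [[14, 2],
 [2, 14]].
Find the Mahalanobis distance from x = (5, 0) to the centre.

Step 1 — centre the observation: (x - mu) = (3, 0).

Step 2 — invert Sigma. det(Sigma) = 14·14 - (2)² = 192.
  Sigma^{-1} = (1/det) · [[d, -b], [-b, a]] = [[0.0729, -0.0104],
 [-0.0104, 0.0729]].

Step 3 — form the quadratic (x - mu)^T · Sigma^{-1} · (x - mu):
  Sigma^{-1} · (x - mu) = (0.2187, -0.0312).
  (x - mu)^T · [Sigma^{-1} · (x - mu)] = (3)·(0.2187) + (0)·(-0.0312) = 0.6562.

Step 4 — take square root: d = √(0.6562) ≈ 0.8101.

d(x, mu) = √(0.6562) ≈ 0.8101


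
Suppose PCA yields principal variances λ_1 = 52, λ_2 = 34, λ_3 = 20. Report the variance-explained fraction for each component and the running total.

Step 1 — total variance = trace(Sigma) = Σ λ_i = 52 + 34 + 20 = 106.

Step 2 — fraction explained by component i = λ_i / Σ λ:
  PC1: 52/106 = 0.4906
  PC2: 34/106 = 0.3208
  PC3: 20/106 = 0.1887

Step 3 — cumulative fraction after k components = (λ_1 + ... + λ_k) / Σ λ:
  k = 1: 52/106 = 0.4906
  k = 2: (52 + 34)/106 = 86/106 = 0.8113
  k = 3: (52 + 34 + 20)/106 = 106/106 = 1

Summary (fraction, with percent):

explained: PC1 0.4906 (49.06%), PC2 0.3208 (32.08%), PC3 0.1887 (18.87%);  cumulative: 0.4906, 0.8113, 1


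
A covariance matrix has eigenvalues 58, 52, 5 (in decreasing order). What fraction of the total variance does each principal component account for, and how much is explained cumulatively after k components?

Step 1 — total variance = trace(Sigma) = Σ λ_i = 58 + 52 + 5 = 115.

Step 2 — fraction explained by component i = λ_i / Σ λ:
  PC1: 58/115 = 0.5043
  PC2: 52/115 = 0.4522
  PC3: 5/115 = 0.0435

Step 3 — cumulative fraction after k components = (λ_1 + ... + λ_k) / Σ λ:
  k = 1: 58/115 = 0.5043
  k = 2: (58 + 52)/115 = 110/115 = 0.9565
  k = 3: (58 + 52 + 5)/115 = 115/115 = 1

Summary (fraction, with percent):

explained: PC1 0.5043 (50.43%), PC2 0.4522 (45.22%), PC3 0.0435 (4.35%);  cumulative: 0.5043, 0.9565, 1


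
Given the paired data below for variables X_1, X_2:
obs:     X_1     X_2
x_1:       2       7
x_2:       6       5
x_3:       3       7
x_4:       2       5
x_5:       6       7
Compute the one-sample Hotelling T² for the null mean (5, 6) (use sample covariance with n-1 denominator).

Step 1 — sample mean vector:
  mean(X_1) = (2 + 6 + 3 + 2 + 6) / 5 = 19/5 = 3.8
  mean(X_2) = (7 + 5 + 7 + 5 + 7) / 5 = 31/5 = 6.2
  x̄ = (3.8, 6.2),  deviation x̄ - mu_0 = (3.8, 6.2) - (5, 6) = (-1.2, 0.2).

Step 2 — sample covariance matrix, S[i,j] = (1/(n-1)) · Σ_k (x_{k,i} - mean_i) · (x_{k,j} - mean_j), divisor n-1 = 4:
  S[X_1,X_1] = ((-1.8)·(-1.8) + (2.2)·(2.2) + (-0.8)·(-0.8) + (-1.8)·(-1.8) + (2.2)·(2.2)) / 4 = 16.8/4 = 4.2
  S[X_1,X_2] = ((-1.8)·(0.8) + (2.2)·(-1.2) + (-0.8)·(0.8) + (-1.8)·(-1.2) + (2.2)·(0.8)) / 4 = -0.8/4 = -0.2
  S[X_2,X_2] = ((0.8)·(0.8) + (-1.2)·(-1.2) + (0.8)·(0.8) + (-1.2)·(-1.2) + (0.8)·(0.8)) / 4 = 4.8/4 = 1.2
  S = [[4.2, -0.2],
 [-0.2, 1.2]].

Step 3 — invert S. det(S) = 4.2·1.2 - (-0.2)² = 5.
  S^{-1} = (1/det) · [[d, -b], [-b, a]] = [[0.24, 0.04],
 [0.04, 0.84]].

Step 4 — quadratic form (x̄ - mu_0)^T · S^{-1} · (x̄ - mu_0):
  S^{-1} · (x̄ - mu_0) = (-0.28, 0.12),
  (x̄ - mu_0)^T · [...] = (-1.2)·(-0.28) + (0.2)·(0.12) = 0.36.

Step 5 — scale by n: T² = 5 · 0.36 = 1.8.

T² ≈ 1.8


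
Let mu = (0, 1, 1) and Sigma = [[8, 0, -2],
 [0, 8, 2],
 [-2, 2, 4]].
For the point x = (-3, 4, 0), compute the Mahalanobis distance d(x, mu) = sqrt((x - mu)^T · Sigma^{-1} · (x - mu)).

Step 1 — centre the observation: (x - mu) = (-3, 3, -1).

Step 2 — invert Sigma (cofactor / det for 3×3, or solve directly):
  Sigma^{-1} = [[0.1458, -0.0208, 0.0833],
 [-0.0208, 0.1458, -0.0833],
 [0.0833, -0.0833, 0.3333]].

Step 3 — form the quadratic (x - mu)^T · Sigma^{-1} · (x - mu):
  Sigma^{-1} · (x - mu) = (-0.5833, 0.5833, -0.8333).
  (x - mu)^T · [Sigma^{-1} · (x - mu)] = (-3)·(-0.5833) + (3)·(0.5833) + (-1)·(-0.8333) = 4.3333.

Step 4 — take square root: d = √(4.3333) ≈ 2.0817.

d(x, mu) = √(4.3333) ≈ 2.0817


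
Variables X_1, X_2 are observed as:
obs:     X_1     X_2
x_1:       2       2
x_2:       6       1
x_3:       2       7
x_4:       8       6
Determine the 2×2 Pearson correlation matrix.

Step 1 — column means:
  mean(X_1) = (2 + 6 + 2 + 8) / 4 = 18/4 = 4.5
  mean(X_2) = (2 + 1 + 7 + 6) / 4 = 16/4 = 4

Step 2 — sample variances and covariances s[i,j] = (1/(n-1)) · Σ_k (x_{k,i} - mean_i) · (x_{k,j} - mean_j), with n-1 = 3:
  s[X_1,X_1] = ((-2.5)·(-2.5) + (1.5)·(1.5) + (-2.5)·(-2.5) + (3.5)·(3.5)) / 3 = 27/3 = 9
  s[X_1,X_2] = ((-2.5)·(-2) + (1.5)·(-3) + (-2.5)·(3) + (3.5)·(2)) / 3 = 0/3 = 0
  s[X_2,X_2] = ((-2)·(-2) + (-3)·(-3) + (3)·(3) + (2)·(2)) / 3 = 26/3 = 8.6667
  Sample standard deviations s_i = √(s[i,i]):
  s(X_1) = √(9) = 3
  s(X_2) = √(8.6667) = 2.9439

Step 3 — r_{ij} = s_{ij} / (s_i · s_j):
  r[X_1,X_1] = 1 (diagonal).
  r[X_1,X_2] = 0 / (3 · 2.9439) = 0 / 8.8318 = 0
  r[X_2,X_2] = 1 (diagonal).

R is symmetric with unit diagonal. Assembling:

R = [[1, 0],
 [0, 1]]


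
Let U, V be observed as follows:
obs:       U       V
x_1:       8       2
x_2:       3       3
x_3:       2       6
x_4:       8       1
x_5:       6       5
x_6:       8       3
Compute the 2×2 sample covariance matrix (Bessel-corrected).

Step 1 — column means:
  mean(U) = (8 + 3 + 2 + 8 + 6 + 8) / 6 = 35/6 = 5.8333
  mean(V) = (2 + 3 + 6 + 1 + 5 + 3) / 6 = 20/6 = 3.3333

Step 2 — sample covariance S[i,j] = (1/(n-1)) · Σ_k (x_{k,i} - mean_i) · (x_{k,j} - mean_j), with n-1 = 5.
  S[U,U] = ((2.1667)·(2.1667) + (-2.8333)·(-2.8333) + (-3.8333)·(-3.8333) + (2.1667)·(2.1667) + (0.1667)·(0.1667) + (2.1667)·(2.1667)) / 5 = 36.8333/5 = 7.3667
  S[U,V] = ((2.1667)·(-1.3333) + (-2.8333)·(-0.3333) + (-3.8333)·(2.6667) + (2.1667)·(-2.3333) + (0.1667)·(1.6667) + (2.1667)·(-0.3333)) / 5 = -17.6667/5 = -3.5333
  S[V,V] = ((-1.3333)·(-1.3333) + (-0.3333)·(-0.3333) + (2.6667)·(2.6667) + (-2.3333)·(-2.3333) + (1.6667)·(1.6667) + (-0.3333)·(-0.3333)) / 5 = 17.3333/5 = 3.4667

S is symmetric (S[j,i] = S[i,j]). Assembling:

S = [[7.3667, -3.5333],
 [-3.5333, 3.4667]]


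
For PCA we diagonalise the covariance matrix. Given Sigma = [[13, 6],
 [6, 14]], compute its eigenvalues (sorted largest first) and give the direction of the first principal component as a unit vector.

Step 1 — characteristic polynomial of 2×2 Sigma:
  det(Sigma - λI) = λ² - trace · λ + det = 0.
  trace = 13 + 14 = 27, det = 13·14 - (6)² = 146.
Step 2 — discriminant:
  Δ = trace² - 4·det = 729 - 584 = 145.
Step 3 — eigenvalues:
  λ = (trace ± √Δ)/2 = (27 ± 12.0416)/2,
  λ_1 = 19.5208,  λ_2 = 7.4792.

Step 4 — unit eigenvector for λ_1: solve (Sigma - λ_1 I)v = 0. First row:
  (13 - 19.5208)·v_x + (6)·v_y = 0, i.e. (-6.5208)·v_x + (6)·v_y = 0,
  so v ∝ (b, λ_1 - a) = (6, 6.5208) = u.
  ||u|| = √((6)² + (6.5208)²) = √(78.5208) ≈ 8.8612,
  v_1 = u/||u|| ≈ (0.6771, 0.7359) (||v_1|| = 1).

λ_1 = 19.5208,  λ_2 = 7.4792;  v_1 ≈ (0.6771, 0.7359)


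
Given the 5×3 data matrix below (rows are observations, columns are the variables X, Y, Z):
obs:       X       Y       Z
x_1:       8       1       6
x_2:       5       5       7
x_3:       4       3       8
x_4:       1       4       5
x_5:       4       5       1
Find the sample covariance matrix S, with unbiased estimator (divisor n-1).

Step 1 — column means:
  mean(X) = (8 + 5 + 4 + 1 + 4) / 5 = 22/5 = 4.4
  mean(Y) = (1 + 5 + 3 + 4 + 5) / 5 = 18/5 = 3.6
  mean(Z) = (6 + 7 + 8 + 5 + 1) / 5 = 27/5 = 5.4

Step 2 — sample covariance S[i,j] = (1/(n-1)) · Σ_k (x_{k,i} - mean_i) · (x_{k,j} - mean_j), with n-1 = 4.
  S[X,X] = ((3.6)·(3.6) + (0.6)·(0.6) + (-0.4)·(-0.4) + (-3.4)·(-3.4) + (-0.4)·(-0.4)) / 4 = 25.2/4 = 6.3
  S[X,Y] = ((3.6)·(-2.6) + (0.6)·(1.4) + (-0.4)·(-0.6) + (-3.4)·(0.4) + (-0.4)·(1.4)) / 4 = -10.2/4 = -2.55
  S[X,Z] = ((3.6)·(0.6) + (0.6)·(1.6) + (-0.4)·(2.6) + (-3.4)·(-0.4) + (-0.4)·(-4.4)) / 4 = 5.2/4 = 1.3
  S[Y,Y] = ((-2.6)·(-2.6) + (1.4)·(1.4) + (-0.6)·(-0.6) + (0.4)·(0.4) + (1.4)·(1.4)) / 4 = 11.2/4 = 2.8
  S[Y,Z] = ((-2.6)·(0.6) + (1.4)·(1.6) + (-0.6)·(2.6) + (0.4)·(-0.4) + (1.4)·(-4.4)) / 4 = -7.2/4 = -1.8
  S[Z,Z] = ((0.6)·(0.6) + (1.6)·(1.6) + (2.6)·(2.6) + (-0.4)·(-0.4) + (-4.4)·(-4.4)) / 4 = 29.2/4 = 7.3

S is symmetric (S[j,i] = S[i,j]). Assembling:

S = [[6.3, -2.55, 1.3],
 [-2.55, 2.8, -1.8],
 [1.3, -1.8, 7.3]]


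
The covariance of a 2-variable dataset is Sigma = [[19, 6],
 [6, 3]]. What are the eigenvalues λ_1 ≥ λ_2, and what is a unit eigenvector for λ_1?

Step 1 — characteristic polynomial of 2×2 Sigma:
  det(Sigma - λI) = λ² - trace · λ + det = 0.
  trace = 19 + 3 = 22, det = 19·3 - (6)² = 21.
Step 2 — discriminant:
  Δ = trace² - 4·det = 484 - 84 = 400.
Step 3 — eigenvalues:
  λ = (trace ± √Δ)/2 = (22 ± 20)/2,
  λ_1 = 21,  λ_2 = 1.

Step 4 — unit eigenvector for λ_1: solve (Sigma - λ_1 I)v = 0. First row:
  (19 - 21)·v_x + (6)·v_y = 0, i.e. (-2)·v_x + (6)·v_y = 0,
  so v ∝ (b, λ_1 - a) = (6, 2) = u.
  ||u|| = √((6)² + (2)²) = √(40) ≈ 6.3246,
  v_1 = u/||u|| ≈ (0.9487, 0.3162) (||v_1|| = 1).

λ_1 = 21,  λ_2 = 1;  v_1 ≈ (0.9487, 0.3162)


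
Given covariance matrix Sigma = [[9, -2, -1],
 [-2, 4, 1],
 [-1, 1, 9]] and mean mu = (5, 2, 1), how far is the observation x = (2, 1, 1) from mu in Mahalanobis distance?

Step 1 — centre the observation: (x - mu) = (-3, -1, 0).

Step 2 — invert Sigma (cofactor / det for 3×3, or solve directly):
  Sigma^{-1} = [[0.1254, 0.0609, 0.0072],
 [0.0609, 0.2867, -0.0251],
 [0.0072, -0.0251, 0.1147]].

Step 3 — form the quadratic (x - mu)^T · Sigma^{-1} · (x - mu):
  Sigma^{-1} · (x - mu) = (-0.4373, -0.4695, 0.0036).
  (x - mu)^T · [Sigma^{-1} · (x - mu)] = (-3)·(-0.4373) + (-1)·(-0.4695) + (0)·(0.0036) = 1.7814.

Step 4 — take square root: d = √(1.7814) ≈ 1.3347.

d(x, mu) = √(1.7814) ≈ 1.3347


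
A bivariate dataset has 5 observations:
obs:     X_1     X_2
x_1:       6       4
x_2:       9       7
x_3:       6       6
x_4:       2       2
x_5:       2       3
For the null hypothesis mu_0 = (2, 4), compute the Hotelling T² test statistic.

Step 1 — sample mean vector:
  mean(X_1) = (6 + 9 + 6 + 2 + 2) / 5 = 25/5 = 5
  mean(X_2) = (4 + 7 + 6 + 2 + 3) / 5 = 22/5 = 4.4
  x̄ = (5, 4.4),  deviation x̄ - mu_0 = (5, 4.4) - (2, 4) = (3, 0.4).

Step 2 — sample covariance matrix, S[i,j] = (1/(n-1)) · Σ_k (x_{k,i} - mean_i) · (x_{k,j} - mean_j), divisor n-1 = 4:
  S[X_1,X_1] = ((1)·(1) + (4)·(4) + (1)·(1) + (-3)·(-3) + (-3)·(-3)) / 4 = 36/4 = 9
  S[X_1,X_2] = ((1)·(-0.4) + (4)·(2.6) + (1)·(1.6) + (-3)·(-2.4) + (-3)·(-1.4)) / 4 = 23/4 = 5.75
  S[X_2,X_2] = ((-0.4)·(-0.4) + (2.6)·(2.6) + (1.6)·(1.6) + (-2.4)·(-2.4) + (-1.4)·(-1.4)) / 4 = 17.2/4 = 4.3
  S = [[9, 5.75],
 [5.75, 4.3]].

Step 3 — invert S. det(S) = 9·4.3 - (5.75)² = 5.6375.
  S^{-1} = (1/det) · [[d, -b], [-b, a]] = [[0.7627, -1.02],
 [-1.02, 1.5965]].

Step 4 — quadratic form (x̄ - mu_0)^T · S^{-1} · (x̄ - mu_0):
  S^{-1} · (x̄ - mu_0) = (1.8803, -2.4213),
  (x̄ - mu_0)^T · [...] = (3)·(1.8803) + (0.4)·(-2.4213) = 4.6723.

Step 5 — scale by n: T² = 5 · 4.6723 = 23.3614.

T² ≈ 23.3614


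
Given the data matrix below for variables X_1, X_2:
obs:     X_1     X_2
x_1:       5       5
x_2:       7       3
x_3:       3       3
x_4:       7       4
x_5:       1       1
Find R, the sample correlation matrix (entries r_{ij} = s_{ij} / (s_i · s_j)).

Step 1 — column means:
  mean(X_1) = (5 + 7 + 3 + 7 + 1) / 5 = 23/5 = 4.6
  mean(X_2) = (5 + 3 + 3 + 4 + 1) / 5 = 16/5 = 3.2

Step 2 — sample variances and covariances s[i,j] = (1/(n-1)) · Σ_k (x_{k,i} - mean_i) · (x_{k,j} - mean_j), with n-1 = 4:
  s[X_1,X_1] = ((0.4)·(0.4) + (2.4)·(2.4) + (-1.6)·(-1.6) + (2.4)·(2.4) + (-3.6)·(-3.6)) / 4 = 27.2/4 = 6.8
  s[X_1,X_2] = ((0.4)·(1.8) + (2.4)·(-0.2) + (-1.6)·(-0.2) + (2.4)·(0.8) + (-3.6)·(-2.2)) / 4 = 10.4/4 = 2.6
  s[X_2,X_2] = ((1.8)·(1.8) + (-0.2)·(-0.2) + (-0.2)·(-0.2) + (0.8)·(0.8) + (-2.2)·(-2.2)) / 4 = 8.8/4 = 2.2
  Sample standard deviations s_i = √(s[i,i]):
  s(X_1) = √(6.8) = 2.6077
  s(X_2) = √(2.2) = 1.4832

Step 3 — r_{ij} = s_{ij} / (s_i · s_j):
  r[X_1,X_1] = 1 (diagonal).
  r[X_1,X_2] = 2.6 / (2.6077 · 1.4832) = 2.6 / 3.8678 = 0.6722
  r[X_2,X_2] = 1 (diagonal).

R is symmetric with unit diagonal. Assembling:

R = [[1, 0.6722],
 [0.6722, 1]]


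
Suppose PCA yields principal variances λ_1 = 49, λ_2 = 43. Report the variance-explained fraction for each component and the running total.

Step 1 — total variance = trace(Sigma) = Σ λ_i = 49 + 43 = 92.

Step 2 — fraction explained by component i = λ_i / Σ λ:
  PC1: 49/92 = 0.5326
  PC2: 43/92 = 0.4674

Step 3 — cumulative fraction after k components = (λ_1 + ... + λ_k) / Σ λ:
  k = 1: 49/92 = 0.5326
  k = 2: (49 + 43)/92 = 92/92 = 1

Summary (fraction, with percent):

explained: PC1 0.5326 (53.26%), PC2 0.4674 (46.74%);  cumulative: 0.5326, 1


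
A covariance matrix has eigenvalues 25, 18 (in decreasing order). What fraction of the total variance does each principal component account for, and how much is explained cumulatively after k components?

Step 1 — total variance = trace(Sigma) = Σ λ_i = 25 + 18 = 43.

Step 2 — fraction explained by component i = λ_i / Σ λ:
  PC1: 25/43 = 0.5814
  PC2: 18/43 = 0.4186

Step 3 — cumulative fraction after k components = (λ_1 + ... + λ_k) / Σ λ:
  k = 1: 25/43 = 0.5814
  k = 2: (25 + 18)/43 = 43/43 = 1

Summary (fraction, with percent):

explained: PC1 0.5814 (58.14%), PC2 0.4186 (41.86%);  cumulative: 0.5814, 1


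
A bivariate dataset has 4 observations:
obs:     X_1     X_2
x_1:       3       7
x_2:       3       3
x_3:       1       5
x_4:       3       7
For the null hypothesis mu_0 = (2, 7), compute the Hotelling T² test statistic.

Step 1 — sample mean vector:
  mean(X_1) = (3 + 3 + 1 + 3) / 4 = 10/4 = 2.5
  mean(X_2) = (7 + 3 + 5 + 7) / 4 = 22/4 = 5.5
  x̄ = (2.5, 5.5),  deviation x̄ - mu_0 = (2.5, 5.5) - (2, 7) = (0.5, -1.5).

Step 2 — sample covariance matrix, S[i,j] = (1/(n-1)) · Σ_k (x_{k,i} - mean_i) · (x_{k,j} - mean_j), divisor n-1 = 3:
  S[X_1,X_1] = ((0.5)·(0.5) + (0.5)·(0.5) + (-1.5)·(-1.5) + (0.5)·(0.5)) / 3 = 3/3 = 1
  S[X_1,X_2] = ((0.5)·(1.5) + (0.5)·(-2.5) + (-1.5)·(-0.5) + (0.5)·(1.5)) / 3 = 1/3 = 0.3333
  S[X_2,X_2] = ((1.5)·(1.5) + (-2.5)·(-2.5) + (-0.5)·(-0.5) + (1.5)·(1.5)) / 3 = 11/3 = 3.6667
  S = [[1, 0.3333],
 [0.3333, 3.6667]].

Step 3 — invert S. det(S) = 1·3.6667 - (0.3333)² = 3.5556.
  S^{-1} = (1/det) · [[d, -b], [-b, a]] = [[1.0312, -0.0938],
 [-0.0938, 0.2812]].

Step 4 — quadratic form (x̄ - mu_0)^T · S^{-1} · (x̄ - mu_0):
  S^{-1} · (x̄ - mu_0) = (0.6562, -0.4688),
  (x̄ - mu_0)^T · [...] = (0.5)·(0.6562) + (-1.5)·(-0.4688) = 1.0312.

Step 5 — scale by n: T² = 4 · 1.0312 = 4.125.

T² ≈ 4.125


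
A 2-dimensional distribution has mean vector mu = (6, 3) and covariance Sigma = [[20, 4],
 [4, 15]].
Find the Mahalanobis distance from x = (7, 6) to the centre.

Step 1 — centre the observation: (x - mu) = (1, 3).

Step 2 — invert Sigma. det(Sigma) = 20·15 - (4)² = 284.
  Sigma^{-1} = (1/det) · [[d, -b], [-b, a]] = [[0.0528, -0.0141],
 [-0.0141, 0.0704]].

Step 3 — form the quadratic (x - mu)^T · Sigma^{-1} · (x - mu):
  Sigma^{-1} · (x - mu) = (0.0106, 0.1972).
  (x - mu)^T · [Sigma^{-1} · (x - mu)] = (1)·(0.0106) + (3)·(0.1972) = 0.6021.

Step 4 — take square root: d = √(0.6021) ≈ 0.776.

d(x, mu) = √(0.6021) ≈ 0.776


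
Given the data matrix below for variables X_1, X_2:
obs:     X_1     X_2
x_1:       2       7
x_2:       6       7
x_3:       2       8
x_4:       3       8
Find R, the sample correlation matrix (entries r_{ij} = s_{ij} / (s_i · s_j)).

Step 1 — column means:
  mean(X_1) = (2 + 6 + 2 + 3) / 4 = 13/4 = 3.25
  mean(X_2) = (7 + 7 + 8 + 8) / 4 = 30/4 = 7.5

Step 2 — sample variances and covariances s[i,j] = (1/(n-1)) · Σ_k (x_{k,i} - mean_i) · (x_{k,j} - mean_j), with n-1 = 3:
  s[X_1,X_1] = ((-1.25)·(-1.25) + (2.75)·(2.75) + (-1.25)·(-1.25) + (-0.25)·(-0.25)) / 3 = 10.75/3 = 3.5833
  s[X_1,X_2] = ((-1.25)·(-0.5) + (2.75)·(-0.5) + (-1.25)·(0.5) + (-0.25)·(0.5)) / 3 = -1.5/3 = -0.5
  s[X_2,X_2] = ((-0.5)·(-0.5) + (-0.5)·(-0.5) + (0.5)·(0.5) + (0.5)·(0.5)) / 3 = 1/3 = 0.3333
  Sample standard deviations s_i = √(s[i,i]):
  s(X_1) = √(3.5833) = 1.893
  s(X_2) = √(0.3333) = 0.5774

Step 3 — r_{ij} = s_{ij} / (s_i · s_j):
  r[X_1,X_1] = 1 (diagonal).
  r[X_1,X_2] = -0.5 / (1.893 · 0.5774) = -0.5 / 1.0929 = -0.4575
  r[X_2,X_2] = 1 (diagonal).

R is symmetric with unit diagonal. Assembling:

R = [[1, -0.4575],
 [-0.4575, 1]]


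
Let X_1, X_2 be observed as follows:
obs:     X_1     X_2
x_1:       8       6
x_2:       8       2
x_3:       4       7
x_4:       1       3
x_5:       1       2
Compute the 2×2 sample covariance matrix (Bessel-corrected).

Step 1 — column means:
  mean(X_1) = (8 + 8 + 4 + 1 + 1) / 5 = 22/5 = 4.4
  mean(X_2) = (6 + 2 + 7 + 3 + 2) / 5 = 20/5 = 4

Step 2 — sample covariance S[i,j] = (1/(n-1)) · Σ_k (x_{k,i} - mean_i) · (x_{k,j} - mean_j), with n-1 = 4.
  S[X_1,X_1] = ((3.6)·(3.6) + (3.6)·(3.6) + (-0.4)·(-0.4) + (-3.4)·(-3.4) + (-3.4)·(-3.4)) / 4 = 49.2/4 = 12.3
  S[X_1,X_2] = ((3.6)·(2) + (3.6)·(-2) + (-0.4)·(3) + (-3.4)·(-1) + (-3.4)·(-2)) / 4 = 9/4 = 2.25
  S[X_2,X_2] = ((2)·(2) + (-2)·(-2) + (3)·(3) + (-1)·(-1) + (-2)·(-2)) / 4 = 22/4 = 5.5

S is symmetric (S[j,i] = S[i,j]). Assembling:

S = [[12.3, 2.25],
 [2.25, 5.5]]


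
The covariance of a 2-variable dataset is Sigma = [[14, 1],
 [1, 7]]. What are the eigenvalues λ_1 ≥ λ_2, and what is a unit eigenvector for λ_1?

Step 1 — characteristic polynomial of 2×2 Sigma:
  det(Sigma - λI) = λ² - trace · λ + det = 0.
  trace = 14 + 7 = 21, det = 14·7 - (1)² = 97.
Step 2 — discriminant:
  Δ = trace² - 4·det = 441 - 388 = 53.
Step 3 — eigenvalues:
  λ = (trace ± √Δ)/2 = (21 ± 7.2801)/2,
  λ_1 = 14.1401,  λ_2 = 6.8599.

Step 4 — unit eigenvector for λ_1: solve (Sigma - λ_1 I)v = 0. First row:
  (14 - 14.1401)·v_x + (1)·v_y = 0, i.e. (-0.1401)·v_x + (1)·v_y = 0,
  so v ∝ (b, λ_1 - a) = (1, 0.1401) = u.
  ||u|| = √((1)² + (0.1401)²) = √(1.0196) ≈ 1.0098,
  v_1 = u/||u|| ≈ (0.9903, 0.1387) (||v_1|| = 1).

λ_1 = 14.1401,  λ_2 = 6.8599;  v_1 ≈ (0.9903, 0.1387)


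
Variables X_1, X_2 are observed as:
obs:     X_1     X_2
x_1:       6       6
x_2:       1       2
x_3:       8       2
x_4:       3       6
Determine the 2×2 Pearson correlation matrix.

Step 1 — column means:
  mean(X_1) = (6 + 1 + 8 + 3) / 4 = 18/4 = 4.5
  mean(X_2) = (6 + 2 + 2 + 6) / 4 = 16/4 = 4

Step 2 — sample variances and covariances s[i,j] = (1/(n-1)) · Σ_k (x_{k,i} - mean_i) · (x_{k,j} - mean_j), with n-1 = 3:
  s[X_1,X_1] = ((1.5)·(1.5) + (-3.5)·(-3.5) + (3.5)·(3.5) + (-1.5)·(-1.5)) / 3 = 29/3 = 9.6667
  s[X_1,X_2] = ((1.5)·(2) + (-3.5)·(-2) + (3.5)·(-2) + (-1.5)·(2)) / 3 = 0/3 = 0
  s[X_2,X_2] = ((2)·(2) + (-2)·(-2) + (-2)·(-2) + (2)·(2)) / 3 = 16/3 = 5.3333
  Sample standard deviations s_i = √(s[i,i]):
  s(X_1) = √(9.6667) = 3.1091
  s(X_2) = √(5.3333) = 2.3094

Step 3 — r_{ij} = s_{ij} / (s_i · s_j):
  r[X_1,X_1] = 1 (diagonal).
  r[X_1,X_2] = 0 / (3.1091 · 2.3094) = 0 / 7.1802 = 0
  r[X_2,X_2] = 1 (diagonal).

R is symmetric with unit diagonal. Assembling:

R = [[1, 0],
 [0, 1]]


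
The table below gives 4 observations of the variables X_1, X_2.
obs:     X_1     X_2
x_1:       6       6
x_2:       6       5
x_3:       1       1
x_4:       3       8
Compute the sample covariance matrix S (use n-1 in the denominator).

Step 1 — column means:
  mean(X_1) = (6 + 6 + 1 + 3) / 4 = 16/4 = 4
  mean(X_2) = (6 + 5 + 1 + 8) / 4 = 20/4 = 5

Step 2 — sample covariance S[i,j] = (1/(n-1)) · Σ_k (x_{k,i} - mean_i) · (x_{k,j} - mean_j), with n-1 = 3.
  S[X_1,X_1] = ((2)·(2) + (2)·(2) + (-3)·(-3) + (-1)·(-1)) / 3 = 18/3 = 6
  S[X_1,X_2] = ((2)·(1) + (2)·(0) + (-3)·(-4) + (-1)·(3)) / 3 = 11/3 = 3.6667
  S[X_2,X_2] = ((1)·(1) + (0)·(0) + (-4)·(-4) + (3)·(3)) / 3 = 26/3 = 8.6667

S is symmetric (S[j,i] = S[i,j]). Assembling:

S = [[6, 3.6667],
 [3.6667, 8.6667]]


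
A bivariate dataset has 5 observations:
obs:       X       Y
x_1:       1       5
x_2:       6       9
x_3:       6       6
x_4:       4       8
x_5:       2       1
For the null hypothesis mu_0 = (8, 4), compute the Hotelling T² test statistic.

Step 1 — sample mean vector:
  mean(X) = (1 + 6 + 6 + 4 + 2) / 5 = 19/5 = 3.8
  mean(Y) = (5 + 9 + 6 + 8 + 1) / 5 = 29/5 = 5.8
  x̄ = (3.8, 5.8),  deviation x̄ - mu_0 = (3.8, 5.8) - (8, 4) = (-4.2, 1.8).

Step 2 — sample covariance matrix, S[i,j] = (1/(n-1)) · Σ_k (x_{k,i} - mean_i) · (x_{k,j} - mean_j), divisor n-1 = 4:
  S[X,X] = ((-2.8)·(-2.8) + (2.2)·(2.2) + (2.2)·(2.2) + (0.2)·(0.2) + (-1.8)·(-1.8)) / 4 = 20.8/4 = 5.2
  S[X,Y] = ((-2.8)·(-0.8) + (2.2)·(3.2) + (2.2)·(0.2) + (0.2)·(2.2) + (-1.8)·(-4.8)) / 4 = 18.8/4 = 4.7
  S[Y,Y] = ((-0.8)·(-0.8) + (3.2)·(3.2) + (0.2)·(0.2) + (2.2)·(2.2) + (-4.8)·(-4.8)) / 4 = 38.8/4 = 9.7
  S = [[5.2, 4.7],
 [4.7, 9.7]].

Step 3 — invert S. det(S) = 5.2·9.7 - (4.7)² = 28.35.
  S^{-1} = (1/det) · [[d, -b], [-b, a]] = [[0.3422, -0.1658],
 [-0.1658, 0.1834]].

Step 4 — quadratic form (x̄ - mu_0)^T · S^{-1} · (x̄ - mu_0):
  S^{-1} · (x̄ - mu_0) = (-1.7354, 1.0265),
  (x̄ - mu_0)^T · [...] = (-4.2)·(-1.7354) + (1.8)·(1.0265) = 9.1365.

Step 5 — scale by n: T² = 5 · 9.1365 = 45.6825.

T² ≈ 45.6825


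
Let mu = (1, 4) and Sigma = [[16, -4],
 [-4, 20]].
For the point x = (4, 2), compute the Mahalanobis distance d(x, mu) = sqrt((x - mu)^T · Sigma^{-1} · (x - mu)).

Step 1 — centre the observation: (x - mu) = (3, -2).

Step 2 — invert Sigma. det(Sigma) = 16·20 - (-4)² = 304.
  Sigma^{-1} = (1/det) · [[d, -b], [-b, a]] = [[0.0658, 0.0132],
 [0.0132, 0.0526]].

Step 3 — form the quadratic (x - mu)^T · Sigma^{-1} · (x - mu):
  Sigma^{-1} · (x - mu) = (0.1711, -0.0658).
  (x - mu)^T · [Sigma^{-1} · (x - mu)] = (3)·(0.1711) + (-2)·(-0.0658) = 0.6447.

Step 4 — take square root: d = √(0.6447) ≈ 0.803.

d(x, mu) = √(0.6447) ≈ 0.803


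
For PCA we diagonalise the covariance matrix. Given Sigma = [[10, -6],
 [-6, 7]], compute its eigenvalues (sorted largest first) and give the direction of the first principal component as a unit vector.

Step 1 — characteristic polynomial of 2×2 Sigma:
  det(Sigma - λI) = λ² - trace · λ + det = 0.
  trace = 10 + 7 = 17, det = 10·7 - (-6)² = 34.
Step 2 — discriminant:
  Δ = trace² - 4·det = 289 - 136 = 153.
Step 3 — eigenvalues:
  λ = (trace ± √Δ)/2 = (17 ± 12.3693)/2,
  λ_1 = 14.6847,  λ_2 = 2.3153.

Step 4 — unit eigenvector for λ_1: solve (Sigma - λ_1 I)v = 0. First row:
  (10 - 14.6847)·v_x + (-6)·v_y = 0, i.e. (-4.6847)·v_x + (-6)·v_y = 0,
  so v ∝ (b, λ_1 - a) = (-6, 4.6847); multiply by -1 so the first entry is positive: u = (6, -4.6847).
  ||u|| = √((6)² + (-4.6847)²) = √(57.946) ≈ 7.6122,
  v_1 = u/||u|| ≈ (0.7882, -0.6154) (||v_1|| = 1).

λ_1 = 14.6847,  λ_2 = 2.3153;  v_1 ≈ (0.7882, -0.6154)


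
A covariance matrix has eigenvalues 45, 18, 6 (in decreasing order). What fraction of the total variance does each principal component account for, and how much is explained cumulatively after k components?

Step 1 — total variance = trace(Sigma) = Σ λ_i = 45 + 18 + 6 = 69.

Step 2 — fraction explained by component i = λ_i / Σ λ:
  PC1: 45/69 = 0.6522
  PC2: 18/69 = 0.2609
  PC3: 6/69 = 0.087

Step 3 — cumulative fraction after k components = (λ_1 + ... + λ_k) / Σ λ:
  k = 1: 45/69 = 0.6522
  k = 2: (45 + 18)/69 = 63/69 = 0.913
  k = 3: (45 + 18 + 6)/69 = 69/69 = 1

Summary (fraction, with percent):

explained: PC1 0.6522 (65.22%), PC2 0.2609 (26.09%), PC3 0.087 (8.7%);  cumulative: 0.6522, 0.913, 1


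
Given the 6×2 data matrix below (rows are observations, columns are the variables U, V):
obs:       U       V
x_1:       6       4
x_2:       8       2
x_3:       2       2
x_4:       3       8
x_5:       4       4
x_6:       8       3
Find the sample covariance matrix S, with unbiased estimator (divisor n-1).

Step 1 — column means:
  mean(U) = (6 + 8 + 2 + 3 + 4 + 8) / 6 = 31/6 = 5.1667
  mean(V) = (4 + 2 + 2 + 8 + 4 + 3) / 6 = 23/6 = 3.8333

Step 2 — sample covariance S[i,j] = (1/(n-1)) · Σ_k (x_{k,i} - mean_i) · (x_{k,j} - mean_j), with n-1 = 5.
  S[U,U] = ((0.8333)·(0.8333) + (2.8333)·(2.8333) + (-3.1667)·(-3.1667) + (-2.1667)·(-2.1667) + (-1.1667)·(-1.1667) + (2.8333)·(2.8333)) / 5 = 32.8333/5 = 6.5667
  S[U,V] = ((0.8333)·(0.1667) + (2.8333)·(-1.8333) + (-3.1667)·(-1.8333) + (-2.1667)·(4.1667) + (-1.1667)·(0.1667) + (2.8333)·(-0.8333)) / 5 = -10.8333/5 = -2.1667
  S[V,V] = ((0.1667)·(0.1667) + (-1.8333)·(-1.8333) + (-1.8333)·(-1.8333) + (4.1667)·(4.1667) + (0.1667)·(0.1667) + (-0.8333)·(-0.8333)) / 5 = 24.8333/5 = 4.9667

S is symmetric (S[j,i] = S[i,j]). Assembling:

S = [[6.5667, -2.1667],
 [-2.1667, 4.9667]]


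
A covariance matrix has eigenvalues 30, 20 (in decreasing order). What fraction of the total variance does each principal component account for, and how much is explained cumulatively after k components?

Step 1 — total variance = trace(Sigma) = Σ λ_i = 30 + 20 = 50.

Step 2 — fraction explained by component i = λ_i / Σ λ:
  PC1: 30/50 = 0.6
  PC2: 20/50 = 0.4

Step 3 — cumulative fraction after k components = (λ_1 + ... + λ_k) / Σ λ:
  k = 1: 30/50 = 0.6
  k = 2: (30 + 20)/50 = 50/50 = 1

Summary (fraction, with percent):

explained: PC1 0.6 (60%), PC2 0.4 (40%);  cumulative: 0.6, 1


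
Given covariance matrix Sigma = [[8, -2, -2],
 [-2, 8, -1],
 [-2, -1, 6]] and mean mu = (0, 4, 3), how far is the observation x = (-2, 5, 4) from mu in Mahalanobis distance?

Step 1 — centre the observation: (x - mu) = (-2, 1, 1).

Step 2 — invert Sigma (cofactor / det for 3×3, or solve directly):
  Sigma^{-1} = [[0.1506, 0.0449, 0.0577],
 [0.0449, 0.141, 0.0385],
 [0.0577, 0.0385, 0.1923]].

Step 3 — form the quadratic (x - mu)^T · Sigma^{-1} · (x - mu):
  Sigma^{-1} · (x - mu) = (-0.1987, 0.0897, 0.1154).
  (x - mu)^T · [Sigma^{-1} · (x - mu)] = (-2)·(-0.1987) + (1)·(0.0897) + (1)·(0.1154) = 0.6026.

Step 4 — take square root: d = √(0.6026) ≈ 0.7763.

d(x, mu) = √(0.6026) ≈ 0.7763


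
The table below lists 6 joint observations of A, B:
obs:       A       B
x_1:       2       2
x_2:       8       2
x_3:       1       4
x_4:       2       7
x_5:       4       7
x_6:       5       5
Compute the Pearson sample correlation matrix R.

Step 1 — column means:
  mean(A) = (2 + 8 + 1 + 2 + 4 + 5) / 6 = 22/6 = 3.6667
  mean(B) = (2 + 2 + 4 + 7 + 7 + 5) / 6 = 27/6 = 4.5

Step 2 — sample variances and covariances s[i,j] = (1/(n-1)) · Σ_k (x_{k,i} - mean_i) · (x_{k,j} - mean_j), with n-1 = 5:
  s[A,A] = ((-1.6667)·(-1.6667) + (4.3333)·(4.3333) + (-2.6667)·(-2.6667) + (-1.6667)·(-1.6667) + (0.3333)·(0.3333) + (1.3333)·(1.3333)) / 5 = 33.3333/5 = 6.6667
  s[A,B] = ((-1.6667)·(-2.5) + (4.3333)·(-2.5) + (-2.6667)·(-0.5) + (-1.6667)·(2.5) + (0.3333)·(2.5) + (1.3333)·(0.5)) / 5 = -8/5 = -1.6
  s[B,B] = ((-2.5)·(-2.5) + (-2.5)·(-2.5) + (-0.5)·(-0.5) + (2.5)·(2.5) + (2.5)·(2.5) + (0.5)·(0.5)) / 5 = 25.5/5 = 5.1
  Sample standard deviations s_i = √(s[i,i]):
  s(A) = √(6.6667) = 2.582
  s(B) = √(5.1) = 2.2583

Step 3 — r_{ij} = s_{ij} / (s_i · s_j):
  r[A,A] = 1 (diagonal).
  r[A,B] = -1.6 / (2.582 · 2.2583) = -1.6 / 5.831 = -0.2744
  r[B,B] = 1 (diagonal).

R is symmetric with unit diagonal. Assembling:

R = [[1, -0.2744],
 [-0.2744, 1]]


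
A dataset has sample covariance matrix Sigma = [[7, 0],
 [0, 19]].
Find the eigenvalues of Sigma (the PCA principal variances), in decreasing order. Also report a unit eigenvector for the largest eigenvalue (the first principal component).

Step 1 — characteristic polynomial of 2×2 Sigma:
  det(Sigma - λI) = λ² - trace · λ + det = 0.
  trace = 7 + 19 = 26, det = 7·19 - (0)² = 133.
Step 2 — discriminant:
  Δ = trace² - 4·det = 676 - 532 = 144.
Step 3 — eigenvalues:
  λ = (trace ± √Δ)/2 = (26 ± 12)/2,
  λ_1 = 19,  λ_2 = 7.

Step 4 — unit eigenvector for λ_1: Sigma is diagonal, so its eigenvectors are the coordinate axes. λ_1 = 19 is the diagonal entry on the second coordinate axis, hence
  v_1 = (0, 1) (||v_1|| = 1).

λ_1 = 19,  λ_2 = 7;  v_1 ≈ (0, 1)


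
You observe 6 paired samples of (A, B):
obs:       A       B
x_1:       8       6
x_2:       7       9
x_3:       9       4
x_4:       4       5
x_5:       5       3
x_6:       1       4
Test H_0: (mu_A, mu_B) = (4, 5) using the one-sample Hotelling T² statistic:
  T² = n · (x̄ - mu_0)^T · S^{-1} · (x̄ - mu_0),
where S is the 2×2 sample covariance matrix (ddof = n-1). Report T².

Step 1 — sample mean vector:
  mean(A) = (8 + 7 + 9 + 4 + 5 + 1) / 6 = 34/6 = 5.6667
  mean(B) = (6 + 9 + 4 + 5 + 3 + 4) / 6 = 31/6 = 5.1667
  x̄ = (5.6667, 5.1667),  deviation x̄ - mu_0 = (5.6667, 5.1667) - (4, 5) = (1.6667, 0.1667).

Step 2 — sample covariance matrix, S[i,j] = (1/(n-1)) · Σ_k (x_{k,i} - mean_i) · (x_{k,j} - mean_j), divisor n-1 = 5:
  S[A,A] = ((2.3333)·(2.3333) + (1.3333)·(1.3333) + (3.3333)·(3.3333) + (-1.6667)·(-1.6667) + (-0.6667)·(-0.6667) + (-4.6667)·(-4.6667)) / 5 = 43.3333/5 = 8.6667
  S[A,B] = ((2.3333)·(0.8333) + (1.3333)·(3.8333) + (3.3333)·(-1.1667) + (-1.6667)·(-0.1667) + (-0.6667)·(-2.1667) + (-4.6667)·(-1.1667)) / 5 = 10.3333/5 = 2.0667
  S[B,B] = ((0.8333)·(0.8333) + (3.8333)·(3.8333) + (-1.1667)·(-1.1667) + (-0.1667)·(-0.1667) + (-2.1667)·(-2.1667) + (-1.1667)·(-1.1667)) / 5 = 22.8333/5 = 4.5667
  S = [[8.6667, 2.0667],
 [2.0667, 4.5667]].

Step 3 — invert S. det(S) = 8.6667·4.5667 - (2.0667)² = 35.3067.
  S^{-1} = (1/det) · [[d, -b], [-b, a]] = [[0.1293, -0.0585],
 [-0.0585, 0.2455]].

Step 4 — quadratic form (x̄ - mu_0)^T · S^{-1} · (x̄ - mu_0):
  S^{-1} · (x̄ - mu_0) = (0.2058, -0.0566),
  (x̄ - mu_0)^T · [...] = (1.6667)·(0.2058) + (0.1667)·(-0.0566) = 0.3336.

Step 5 — scale by n: T² = 6 · 0.3336 = 2.0015.

T² ≈ 2.0015


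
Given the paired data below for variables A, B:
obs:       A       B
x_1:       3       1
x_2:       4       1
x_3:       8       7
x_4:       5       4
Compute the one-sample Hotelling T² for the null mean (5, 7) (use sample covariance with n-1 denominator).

Step 1 — sample mean vector:
  mean(A) = (3 + 4 + 8 + 5) / 4 = 20/4 = 5
  mean(B) = (1 + 1 + 7 + 4) / 4 = 13/4 = 3.25
  x̄ = (5, 3.25),  deviation x̄ - mu_0 = (5, 3.25) - (5, 7) = (0, -3.75).

Step 2 — sample covariance matrix, S[i,j] = (1/(n-1)) · Σ_k (x_{k,i} - mean_i) · (x_{k,j} - mean_j), divisor n-1 = 3:
  S[A,A] = ((-2)·(-2) + (-1)·(-1) + (3)·(3) + (0)·(0)) / 3 = 14/3 = 4.6667
  S[A,B] = ((-2)·(-2.25) + (-1)·(-2.25) + (3)·(3.75) + (0)·(0.75)) / 3 = 18/3 = 6
  S[B,B] = ((-2.25)·(-2.25) + (-2.25)·(-2.25) + (3.75)·(3.75) + (0.75)·(0.75)) / 3 = 24.75/3 = 8.25
  S = [[4.6667, 6],
 [6, 8.25]].

Step 3 — invert S. det(S) = 4.6667·8.25 - (6)² = 2.5.
  S^{-1} = (1/det) · [[d, -b], [-b, a]] = [[3.3, -2.4],
 [-2.4, 1.8667]].

Step 4 — quadratic form (x̄ - mu_0)^T · S^{-1} · (x̄ - mu_0):
  S^{-1} · (x̄ - mu_0) = (9, -7),
  (x̄ - mu_0)^T · [...] = (0)·(9) + (-3.75)·(-7) = 26.25.

Step 5 — scale by n: T² = 4 · 26.25 = 105.

T² ≈ 105


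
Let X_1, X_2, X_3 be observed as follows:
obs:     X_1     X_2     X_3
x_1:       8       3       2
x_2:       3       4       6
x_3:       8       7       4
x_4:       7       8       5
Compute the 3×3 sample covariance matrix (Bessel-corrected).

Step 1 — column means:
  mean(X_1) = (8 + 3 + 8 + 7) / 4 = 26/4 = 6.5
  mean(X_2) = (3 + 4 + 7 + 8) / 4 = 22/4 = 5.5
  mean(X_3) = (2 + 6 + 4 + 5) / 4 = 17/4 = 4.25

Step 2 — sample covariance S[i,j] = (1/(n-1)) · Σ_k (x_{k,i} - mean_i) · (x_{k,j} - mean_j), with n-1 = 3.
  S[X_1,X_1] = ((1.5)·(1.5) + (-3.5)·(-3.5) + (1.5)·(1.5) + (0.5)·(0.5)) / 3 = 17/3 = 5.6667
  S[X_1,X_2] = ((1.5)·(-2.5) + (-3.5)·(-1.5) + (1.5)·(1.5) + (0.5)·(2.5)) / 3 = 5/3 = 1.6667
  S[X_1,X_3] = ((1.5)·(-2.25) + (-3.5)·(1.75) + (1.5)·(-0.25) + (0.5)·(0.75)) / 3 = -9.5/3 = -3.1667
  S[X_2,X_2] = ((-2.5)·(-2.5) + (-1.5)·(-1.5) + (1.5)·(1.5) + (2.5)·(2.5)) / 3 = 17/3 = 5.6667
  S[X_2,X_3] = ((-2.5)·(-2.25) + (-1.5)·(1.75) + (1.5)·(-0.25) + (2.5)·(0.75)) / 3 = 4.5/3 = 1.5
  S[X_3,X_3] = ((-2.25)·(-2.25) + (1.75)·(1.75) + (-0.25)·(-0.25) + (0.75)·(0.75)) / 3 = 8.75/3 = 2.9167

S is symmetric (S[j,i] = S[i,j]). Assembling:

S = [[5.6667, 1.6667, -3.1667],
 [1.6667, 5.6667, 1.5],
 [-3.1667, 1.5, 2.9167]]


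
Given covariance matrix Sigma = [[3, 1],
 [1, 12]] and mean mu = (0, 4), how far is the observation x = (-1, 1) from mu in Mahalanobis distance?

Step 1 — centre the observation: (x - mu) = (-1, -3).

Step 2 — invert Sigma. det(Sigma) = 3·12 - (1)² = 35.
  Sigma^{-1} = (1/det) · [[d, -b], [-b, a]] = [[0.3429, -0.0286],
 [-0.0286, 0.0857]].

Step 3 — form the quadratic (x - mu)^T · Sigma^{-1} · (x - mu):
  Sigma^{-1} · (x - mu) = (-0.2571, -0.2286).
  (x - mu)^T · [Sigma^{-1} · (x - mu)] = (-1)·(-0.2571) + (-3)·(-0.2286) = 0.9429.

Step 4 — take square root: d = √(0.9429) ≈ 0.971.

d(x, mu) = √(0.9429) ≈ 0.971


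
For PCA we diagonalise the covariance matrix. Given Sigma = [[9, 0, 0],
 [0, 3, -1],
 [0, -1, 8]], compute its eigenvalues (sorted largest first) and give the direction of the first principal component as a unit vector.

Step 1 — characteristic polynomial p(λ) = det(λI - Sigma) = λ³ - tr·λ² + c_1·λ - det, where tr = trace, c_1 = sum of the principal 2×2 minors, det = det(Sigma):
  tr = 9 + 3 + 8 = 20,
  c_1 = (9·3 - (0)²) + (9·8 - (0)²) + (3·8 - (-1)²) = 27 + 72 + 23 = 122,
  det = 9·(3·8 - (-1)²) - (0)·((0)·8 - (-1)·(0)) + (0)·((0)·(-1) - 3·(0)) = 9·(23) - (0)·(0) + (0)·(0) = 207.
  So p(λ) = λ³ - 20λ² + 122λ - 207.
Step 2 — look for an integer root (rational root theorem: any rational root is an integer divisor of 207). Testing λ = 9:
  p(9) = 729 - 1620 + 1098 - 207 = 0  ✓
  Dividing out (λ - 9): p(λ) = (λ - 9)(λ² - 11λ + 23).
Step 3 — remaining eigenvalues from the quadratic λ² - 11λ + 23 = 0:
  Δ = 11² - 4·23 = 121 - 92 = 29,  λ = (11 ± √29)/2 = (11 ± 5.3852)/2 ≈ 8.1926 or 2.8074.
  Sorted: λ_1 = 9,  λ_2 = 8.1926,  λ_3 = 2.8074  (check: sum = 20 = tr ✓).

Step 4 — unit eigenvector for λ_1 = 9: v spans the null space of (Sigma - λ_1 I), whose rows are
  r_1 = (0, 0, 0),  r_2 = (0, -6, -1),  r_3 = (0, -1, -1).
  v is orthogonal to every row, so take v ∝ r_2 × r_3 = ((-6)·(-1) - (-1)·(-1), (-1)·(0) - (0)·(-1), (0)·(-1) - (-6)·(0)) = (5, 0, 0).
  Rescale (divide by 5): u = (1, 0, 0).
  ||u|| = √((1)² + (0)² + (0)²) = √(1) = 1,  v_1 = u/||u|| ≈ (1, 0, 0) (||v_1|| = 1).

λ_1 = 9,  λ_2 = 8.1926,  λ_3 = 2.8074;  v_1 ≈ (1, 0, 0)


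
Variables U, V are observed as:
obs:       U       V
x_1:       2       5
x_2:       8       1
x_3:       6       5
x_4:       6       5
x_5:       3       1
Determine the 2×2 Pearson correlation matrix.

Step 1 — column means:
  mean(U) = (2 + 8 + 6 + 6 + 3) / 5 = 25/5 = 5
  mean(V) = (5 + 1 + 5 + 5 + 1) / 5 = 17/5 = 3.4

Step 2 — sample variances and covariances s[i,j] = (1/(n-1)) · Σ_k (x_{k,i} - mean_i) · (x_{k,j} - mean_j), with n-1 = 4:
  s[U,U] = ((-3)·(-3) + (3)·(3) + (1)·(1) + (1)·(1) + (-2)·(-2)) / 4 = 24/4 = 6
  s[U,V] = ((-3)·(1.6) + (3)·(-2.4) + (1)·(1.6) + (1)·(1.6) + (-2)·(-2.4)) / 4 = -4/4 = -1
  s[V,V] = ((1.6)·(1.6) + (-2.4)·(-2.4) + (1.6)·(1.6) + (1.6)·(1.6) + (-2.4)·(-2.4)) / 4 = 19.2/4 = 4.8
  Sample standard deviations s_i = √(s[i,i]):
  s(U) = √(6) = 2.4495
  s(V) = √(4.8) = 2.1909

Step 3 — r_{ij} = s_{ij} / (s_i · s_j):
  r[U,U] = 1 (diagonal).
  r[U,V] = -1 / (2.4495 · 2.1909) = -1 / 5.3666 = -0.1863
  r[V,V] = 1 (diagonal).

R is symmetric with unit diagonal. Assembling:

R = [[1, -0.1863],
 [-0.1863, 1]]


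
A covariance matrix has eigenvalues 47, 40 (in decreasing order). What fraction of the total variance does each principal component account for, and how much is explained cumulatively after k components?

Step 1 — total variance = trace(Sigma) = Σ λ_i = 47 + 40 = 87.

Step 2 — fraction explained by component i = λ_i / Σ λ:
  PC1: 47/87 = 0.5402
  PC2: 40/87 = 0.4598

Step 3 — cumulative fraction after k components = (λ_1 + ... + λ_k) / Σ λ:
  k = 1: 47/87 = 0.5402
  k = 2: (47 + 40)/87 = 87/87 = 1

Summary (fraction, with percent):

explained: PC1 0.5402 (54.02%), PC2 0.4598 (45.98%);  cumulative: 0.5402, 1


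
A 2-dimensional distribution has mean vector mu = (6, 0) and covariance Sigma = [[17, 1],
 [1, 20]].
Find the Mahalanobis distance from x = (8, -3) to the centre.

Step 1 — centre the observation: (x - mu) = (2, -3).

Step 2 — invert Sigma. det(Sigma) = 17·20 - (1)² = 339.
  Sigma^{-1} = (1/det) · [[d, -b], [-b, a]] = [[0.059, -0.0029],
 [-0.0029, 0.0501]].

Step 3 — form the quadratic (x - mu)^T · Sigma^{-1} · (x - mu):
  Sigma^{-1} · (x - mu) = (0.1268, -0.1563).
  (x - mu)^T · [Sigma^{-1} · (x - mu)] = (2)·(0.1268) + (-3)·(-0.1563) = 0.7227.

Step 4 — take square root: d = √(0.7227) ≈ 0.8501.

d(x, mu) = √(0.7227) ≈ 0.8501


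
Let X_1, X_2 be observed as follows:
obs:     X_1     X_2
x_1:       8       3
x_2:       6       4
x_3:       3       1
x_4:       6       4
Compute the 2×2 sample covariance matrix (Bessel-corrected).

Step 1 — column means:
  mean(X_1) = (8 + 6 + 3 + 6) / 4 = 23/4 = 5.75
  mean(X_2) = (3 + 4 + 1 + 4) / 4 = 12/4 = 3

Step 2 — sample covariance S[i,j] = (1/(n-1)) · Σ_k (x_{k,i} - mean_i) · (x_{k,j} - mean_j), with n-1 = 3.
  S[X_1,X_1] = ((2.25)·(2.25) + (0.25)·(0.25) + (-2.75)·(-2.75) + (0.25)·(0.25)) / 3 = 12.75/3 = 4.25
  S[X_1,X_2] = ((2.25)·(0) + (0.25)·(1) + (-2.75)·(-2) + (0.25)·(1)) / 3 = 6/3 = 2
  S[X_2,X_2] = ((0)·(0) + (1)·(1) + (-2)·(-2) + (1)·(1)) / 3 = 6/3 = 2

S is symmetric (S[j,i] = S[i,j]). Assembling:

S = [[4.25, 2],
 [2, 2]]
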